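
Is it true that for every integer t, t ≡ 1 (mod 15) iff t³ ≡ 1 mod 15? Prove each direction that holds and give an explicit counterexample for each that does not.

(⟹) Suppose t ≡ 1 (mod 15). Write t = 15j + 1. Then (15j + 1)³ = 3375j³ + 675j² + 45j + 1 = 15(225j³ + 45j² + 3j) + 1, so t³ ≡ 1 (mod 15).

(⟸) Conversely, suppose t³ ≡ 1 (mod 15). The only residue r in {0, …, 14} with r³ ≡ 1 (mod 15) is r = 1, so t ≡ 1 (mod 15).

Both implications hold.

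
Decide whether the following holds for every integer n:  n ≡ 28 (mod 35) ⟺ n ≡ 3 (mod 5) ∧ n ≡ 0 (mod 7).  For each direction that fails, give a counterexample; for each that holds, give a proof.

Equivalent; both directions hold.

[⇒] Suppose n ≡ 28 (mod 35); write n = 35j + 28. Since 5 ∣ 35, reducing mod 5 gives n ≡ 28 ≡ 3 (mod 5); since 7 ∣ 35, reducing mod 7 gives n ≡ 28 ≡ 0 (mod 7).

[⇐] Conversely, if n ≡ 3 (mod 5) and n ≡ 0 (mod 7), then by the Chinese remainder theorem n ≡ 28 (mod 35). This is exactly n ≡ 28 (mod 35).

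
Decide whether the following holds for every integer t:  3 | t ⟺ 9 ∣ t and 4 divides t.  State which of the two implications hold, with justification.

(⇒) fails; (⇐) holds.

[⇒] This fails: take t = 3. Certainly 3 ∣ 3, but 9 ∤ 3.

[⇐] Suppose 9 ∣ t and 4 ∣ t. Any common multiple of 9 and 4 is a multiple of their lcm; here gcd(9, 4) = 1, so lcm(9, 4) = 9·4 = 36, so 36 ∣ t. Since 3 ∣ 36, it follows that 3 ∣ t.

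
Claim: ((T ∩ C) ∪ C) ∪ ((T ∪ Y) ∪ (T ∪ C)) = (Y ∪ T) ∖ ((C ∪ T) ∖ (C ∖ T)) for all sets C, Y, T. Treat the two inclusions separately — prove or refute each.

The sets are not equal: only the reverse inclusion holds.

(⟹) This inclusion fails. Take C = {1}, Y = ∅, T = ∅; then 1 ∈ ((T ∩ C) ∪ C) ∪ ((T ∪ Y) ∪ (T ∪ C)) but 1 ∉ (Y ∪ T) ∖ ((C ∪ T) ∖ (C ∖ T)).

(⟸) Let x ∈ (Y ∪ T) ∖ ((C ∪ T) ∖ (C ∖ T)). Then either x ∈ Y and x ∉ C, T; or x ∈ C ∩ Y and x ∉ T. In each case x ∈ ((T ∩ C) ∪ C) ∪ ((T ∪ Y) ∪ (T ∪ C)), so (Y ∪ T) ∖ ((C ∪ T) ∖ (C ∖ T)) ⊆ ((T ∩ C) ∪ C) ∪ ((T ∪ Y) ∪ (T ∪ C)).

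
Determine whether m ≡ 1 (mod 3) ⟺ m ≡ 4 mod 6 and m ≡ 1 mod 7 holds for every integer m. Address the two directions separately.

Not equivalent: only (⇐) holds.

Forward direction. This fails: m = 1 gives 1 ≡ 1 (mod 3) but 1 ≡ 1 (mod 6), so the conjunction on the right does not hold.

Converse. If m ≡ 4 (mod 6) and m ≡ 1 (mod 7), then by the Chinese remainder theorem m ≡ 22 (mod 42). Since 22 ≡ 1 (mod 3) and 3 ∣ 42, we get m ≡ 1 (mod 3).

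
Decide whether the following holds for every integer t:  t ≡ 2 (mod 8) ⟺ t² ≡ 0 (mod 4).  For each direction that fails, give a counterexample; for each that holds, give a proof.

[⇒] Suppose t ≡ 2 (mod 8). Then t² ≡ 2² = 4 (mod 8), and since 4 ∣ 8, also t² ≡ 0 (mod 4).

[⇐] This fails: take t = 0. Then 0² = 0 ≡ 0 (mod 4), yet 0 ≡ 0 (mod 8), not 2.

(⇒) holds; (⇐) fails.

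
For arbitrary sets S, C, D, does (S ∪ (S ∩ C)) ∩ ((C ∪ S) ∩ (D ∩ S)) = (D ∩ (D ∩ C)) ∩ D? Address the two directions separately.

(⊆) This inclusion fails. Take S = {1}, C = ∅, D = {1}; then 1 ∈ (S ∪ (S ∩ C)) ∩ ((C ∪ S) ∩ (D ∩ S)) but 1 ∉ (D ∩ (D ∩ C)) ∩ D.

(⊇) This inclusion fails. Take S = ∅, C = {1}, D = {1}; then 1 ∈ (D ∩ (D ∩ C)) ∩ D but 1 ∉ (S ∪ (S ∩ C)) ∩ ((C ∪ S) ∩ (D ∩ S)).

Both inclusions fail.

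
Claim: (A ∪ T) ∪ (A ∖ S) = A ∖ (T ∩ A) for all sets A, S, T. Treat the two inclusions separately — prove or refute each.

Only the reverse inclusion holds.

(⟹) This inclusion fails. Take A = ∅, S = ∅, T = {1}; then 1 ∈ (A ∪ T) ∪ (A ∖ S) but 1 ∉ A ∖ (T ∩ A).

(⟸) Let x ∈ A ∖ (T ∩ A). Then either x ∈ A and x ∉ S, T; or x ∈ A ∩ S and x ∉ T. In each case x ∈ (A ∪ T) ∪ (A ∖ S), so A ∖ (T ∩ A) ⊆ (A ∪ T) ∪ (A ∖ S).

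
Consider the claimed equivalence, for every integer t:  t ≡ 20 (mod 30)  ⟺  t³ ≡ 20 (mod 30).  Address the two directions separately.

The biconditional holds.

(⇐) Suppose t³ ≡ 20 (mod 30). The only residue r in {0, …, 29} with r³ ≡ 20 (mod 30) is r = 20, so t ≡ 20 (mod 30).

(⇒) Suppose t ≡ 20 (mod 30). Write t = 30j + 20. Then (30j + 20)³ = 27000j³ + 54000j² + 36000j + 8000 = 30(900j³ + 1800j² + 1200j + 266) + 20, so t³ ≡ 20 (mod 30).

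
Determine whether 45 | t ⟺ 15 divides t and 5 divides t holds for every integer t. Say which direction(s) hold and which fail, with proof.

Forward direction. If 45 ∣ t, write t = 45q. Since 45 = 3·15, t = 15·(3q), so 15 ∣ t; and since 45 = 9·5, t = 5·(9q), so 5 ∣ t.

Converse. This fails: take t = 15. Both 15 ∣ 15 and 5 ∣ 15, yet 15 is not a multiple of 45 (since 15 = 0·45 + 15), so 45 ∤ 15.

Only the forward direction holds.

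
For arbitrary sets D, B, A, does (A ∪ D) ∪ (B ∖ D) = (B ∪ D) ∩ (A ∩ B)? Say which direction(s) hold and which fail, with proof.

(⊆) This inclusion fails. Take D = {1}, B = ∅, A = ∅; then 1 ∈ (A ∪ D) ∪ (B ∖ D) but 1 ∉ (B ∪ D) ∩ (A ∩ B).

(⊇) Let x ∈ (B ∪ D) ∩ (A ∩ B). Then either x ∈ B ∩ A and x ∉ D; or x ∈ D ∩ B ∩ A. In each case x ∈ (A ∪ D) ∪ (B ∖ D), so (B ∪ D) ∩ (A ∩ B) ⊆ (A ∪ D) ∪ (B ∖ D).

Only the reverse inclusion holds.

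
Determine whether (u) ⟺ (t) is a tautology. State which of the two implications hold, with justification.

Forward direction. This fails. Under t = F, u = T, the left side is true but the right side is false.

Converse. This fails. Under t = T, u = F, the left side is false but the right side is true.

Neither implication holds.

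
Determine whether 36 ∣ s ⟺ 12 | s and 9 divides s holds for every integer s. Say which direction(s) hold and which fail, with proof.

Equivalent; both directions hold.

(⟹) If 36 ∣ s, write s = 36q. Since 36 = 3·12, s = 12·(3q), so 12 ∣ s; and since 36 = 4·9, s = 9·(4q), so 9 ∣ s.

(⟸) Suppose 12 ∣ s and 9 ∣ s. Any common multiple of 12 and 9 is a multiple of their lcm; here lcm(12, 9) = 12·9/gcd(12, 9) = 108/3 = 36, so 36 ∣ s.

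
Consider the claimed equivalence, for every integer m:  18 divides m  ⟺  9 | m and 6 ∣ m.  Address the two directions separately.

Equivalent; both directions hold.

Converse. Suppose 9 ∣ m and 6 ∣ m. Any common multiple of 9 and 6 is a multiple of their lcm; here lcm(9, 6) = 9·6/gcd(9, 6) = 54/3 = 18, so 18 ∣ m.

Forward direction. If 18 ∣ m, write m = 18q. Since 18 = 2·9, m = 9·(2q), so 9 ∣ m; and since 18 = 3·6, m = 6·(3q), so 6 ∣ m.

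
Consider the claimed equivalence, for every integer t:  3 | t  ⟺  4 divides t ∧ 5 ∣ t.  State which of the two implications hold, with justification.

[⇒] This fails: take t = 3. Certainly 3 ∣ 3, but 4 ∤ 3.

[⇐] This fails: take t = 20. Both 4 ∣ 20 and 5 ∣ 20, yet 20 is not a multiple of 3 (since 20 = 6·3 + 2), so 3 ∤ 20.

Both directions fail.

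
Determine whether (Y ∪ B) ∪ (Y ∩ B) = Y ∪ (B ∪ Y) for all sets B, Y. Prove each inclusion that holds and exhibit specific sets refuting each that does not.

The two sets are equal.

(⊆) Let x ∈ (Y ∪ B) ∪ (Y ∩ B). Then either x ∈ B and x ∉ Y; or x ∈ Y and x ∉ B; or x ∈ B ∩ Y. In each case x ∈ Y ∪ (B ∪ Y), so (Y ∪ B) ∪ (Y ∩ B) ⊆ Y ∪ (B ∪ Y).

(⊇) Let x ∈ Y ∪ (B ∪ Y). Then either x ∈ B and x ∉ Y; or x ∈ Y and x ∉ B; or x ∈ B ∩ Y. In each case x ∈ (Y ∪ B) ∪ (Y ∩ B), so Y ∪ (B ∪ Y) ⊆ (Y ∪ B) ∪ (Y ∩ B).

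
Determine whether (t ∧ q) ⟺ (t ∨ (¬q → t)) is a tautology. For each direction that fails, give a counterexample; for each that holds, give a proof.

Not equivalent: only (⇒) holds.

(⟹) Assume the antecedent. If q is true, t ∨ (¬q → t) reduces to true regardless of the other variables. If q is false, the antecedent cannot hold. Either way t ∨ (¬q → t) holds.

(⟸) This fails. Under q = T, t = F, the left side is false but the right side is true.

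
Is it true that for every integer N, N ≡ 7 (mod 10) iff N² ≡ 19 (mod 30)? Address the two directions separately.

(⇒) fails and (⇐) fails.

(⇒) This fails: take N = 27. Then 27 ≡ 7 (mod 10), but 27² = 729 ≡ 9 (mod 30), not 19.

(⇐) This fails: take N = 13. Then 13² = 169 ≡ 19 (mod 30), yet 13 ≡ 3 (mod 10), not 7.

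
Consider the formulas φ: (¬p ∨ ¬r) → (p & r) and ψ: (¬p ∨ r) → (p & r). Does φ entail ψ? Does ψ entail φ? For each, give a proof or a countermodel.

Not equivalent: only (⇒) holds.

(⇐) This fails. Under p = T, r = F, the left side is false but the right side is true.

(⇒) Assume the antecedent. If p is true, (¬p ∨ r) → (p & r) reduces to true regardless of the other variables. If p is false, the antecedent cannot hold. Either way (¬p ∨ r) → (p & r) holds.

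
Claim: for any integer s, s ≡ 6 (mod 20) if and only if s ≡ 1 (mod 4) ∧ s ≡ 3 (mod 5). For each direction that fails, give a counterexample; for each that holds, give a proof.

(→) This fails: s = 6 gives 6 ≡ 6 (mod 20) but 6 ≡ 2 (mod 4), so the conjunction on the right does not hold.

(←) This fails: s = 13 satisfies both congruences on the right (13 ≡ 1 mod 4 and 13 ≡ 3 mod 5) yet 13 ≡ 13 (mod 20), not 6.

Neither implication holds.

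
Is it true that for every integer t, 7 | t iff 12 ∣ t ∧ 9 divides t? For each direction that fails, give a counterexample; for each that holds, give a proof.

[⇒] This fails: take t = 7. Certainly 7 ∣ 7, but 12 ∤ 7.

[⇐] This fails: take t = 36. Both 12 ∣ 36 and 9 ∣ 36, yet 36 is not a multiple of 7 (since 36 = 5·7 + 1), so 7 ∤ 36.

Neither implication holds.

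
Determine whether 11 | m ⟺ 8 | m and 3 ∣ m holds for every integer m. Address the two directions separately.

Neither direction holds.

[⇒] This fails: take m = 11. Certainly 11 ∣ 11, but 8 ∤ 11.

[⇐] This fails: take m = 24. Both 8 ∣ 24 and 3 ∣ 24, yet 24 is not a multiple of 11 (since 24 = 2·11 + 2), so 11 ∤ 24.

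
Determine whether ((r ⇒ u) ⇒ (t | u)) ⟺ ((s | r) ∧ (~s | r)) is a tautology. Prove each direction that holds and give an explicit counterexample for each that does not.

(⇒) This fails. Under r = F, s = F, t = T, u = F, the left side is true but the right side is false.

(⇐) Assume the antecedent. If r is true, (r ⇒ u) ⇒ (t | u) reduces to true regardless of the other variables. If r is false, the antecedent cannot hold. Either way (r ⇒ u) ⇒ (t | u) holds.

(⇒) fails; (⇐) holds.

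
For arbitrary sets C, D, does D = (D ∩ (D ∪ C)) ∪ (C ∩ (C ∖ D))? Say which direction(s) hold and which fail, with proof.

The sets are not equal: only the forward inclusion holds.

(⟸) This inclusion fails. Take C = {1}, D = ∅; then 1 ∈ (D ∩ (D ∪ C)) ∪ (C ∩ (C ∖ D)) but 1 ∉ D.

(⟹) Let x ∈ D. Then either x ∈ D and x ∉ C; or x ∈ C ∩ D. In each case x ∈ (D ∩ (D ∪ C)) ∪ (C ∩ (C ∖ D)), so D ⊆ (D ∩ (D ∪ C)) ∪ (C ∩ (C ∖ D)).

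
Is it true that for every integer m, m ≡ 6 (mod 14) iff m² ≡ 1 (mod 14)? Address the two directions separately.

Neither direction holds.

(⟹) This fails: take m = 6. Then 6 ≡ 6 (mod 14), but 6² = 36 ≡ 8 (mod 14), not 1.

(⟸) This fails: take m = 1. Then 1² = 1 ≡ 1 (mod 14), yet 1 ≡ 1 (mod 14), not 6.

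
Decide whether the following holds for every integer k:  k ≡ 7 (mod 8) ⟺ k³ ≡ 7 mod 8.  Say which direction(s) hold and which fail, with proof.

Both implications hold.

(⇒) Suppose k ≡ 7 (mod 8). Write k = 8j + 7. Then (8j + 7)³ = 512j³ + 1344j² + 1176j + 343 = 8(64j³ + 168j² + 147j + 42) + 7, so k³ ≡ 7 (mod 8).

(⇐) Conversely, suppose k³ ≡ 7 (mod 8). The only residue r in {0, …, 7} with r³ ≡ 7 (mod 8) is r = 7, so k ≡ 7 (mod 8).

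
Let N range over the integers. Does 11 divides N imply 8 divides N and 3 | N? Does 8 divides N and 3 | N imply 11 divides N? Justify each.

Both directions fail.

[⇒] This fails: take N = 11. Certainly 11 ∣ 11, but 8 ∤ 11.

[⇐] This fails: take N = 24. Both 8 ∣ 24 and 3 ∣ 24, yet 24 is not a multiple of 11 (since 24 = 2·11 + 2), so 11 ∤ 24.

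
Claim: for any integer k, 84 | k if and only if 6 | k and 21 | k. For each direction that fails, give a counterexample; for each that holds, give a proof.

The forward direction holds; the converse fails.

Forward direction. If 84 ∣ k, write k = 84q. Since 84 = 14·6, k = 6·(14q), so 6 ∣ k; and since 84 = 4·21, k = 21·(4q), so 21 ∣ k.

Converse. This fails: take k = 42. Both 6 ∣ 42 and 21 ∣ 42, yet 42 is not a multiple of 84 (since 42 = 0·84 + 42), so 84 ∤ 42.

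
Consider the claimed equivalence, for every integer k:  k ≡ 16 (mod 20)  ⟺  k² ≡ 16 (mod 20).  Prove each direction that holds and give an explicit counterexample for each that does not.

The forward direction holds; the converse fails.

[⇒] Suppose k ≡ 16 (mod 20). Write k = 20j + 16. Then (20j + 16)² = 400j² + 640j + 256 = 20(20j² + 32j + 12) + 16, so k² ≡ 16 (mod 20).

[⇐] This fails: take k = 4. Then 4² = 16 ≡ 16 (mod 20), yet 4 ≡ 4 (mod 20), not 16.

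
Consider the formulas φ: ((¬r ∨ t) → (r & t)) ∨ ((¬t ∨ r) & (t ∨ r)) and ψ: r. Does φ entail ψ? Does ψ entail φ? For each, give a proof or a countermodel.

(⟹) Assume the antecedent. If r is true, r reduces to true regardless of the other variables. If r is false, the antecedent cannot hold. Either way r holds.

(⟸) Assume the antecedent. If r is true, the consequent reduces to true regardless of the other variables. If r is false, the antecedent cannot hold. Either way the consequent holds.

Both directions hold.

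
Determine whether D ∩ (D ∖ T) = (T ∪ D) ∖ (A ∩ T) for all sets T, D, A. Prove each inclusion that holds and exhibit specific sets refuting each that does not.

(⊆) holds; (⊇) fails.

Reverse inclusion. This inclusion fails. Take T = {1}, D = ∅, A = ∅; then 1 ∈ (T ∪ D) ∖ (A ∩ T) but 1 ∉ D ∩ (D ∖ T).

Forward inclusion. Let x ∈ D ∩ (D ∖ T). Then either x ∈ D and x ∉ T, A; or x ∈ D ∩ A and x ∉ T. In each case x ∈ (T ∪ D) ∖ (A ∩ T), so D ∩ (D ∖ T) ⊆ (T ∪ D) ∖ (A ∩ T).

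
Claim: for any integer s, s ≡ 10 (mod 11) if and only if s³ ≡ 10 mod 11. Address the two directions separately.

Equivalent; both directions hold.

[⇒] Suppose s ≡ 10 (mod 11). Write s = 11j + 10. Then (11j + 10)³ = 1331j³ + 3630j² + 3300j + 1000 = 11(121j³ + 330j² + 300j + 90) + 10, so s³ ≡ 10 (mod 11).

[⇐] Conversely, suppose s³ ≡ 10 (mod 11). The only residue r in {0, …, 10} with r³ ≡ 10 (mod 11) is r = 10, so s ≡ 10 (mod 11).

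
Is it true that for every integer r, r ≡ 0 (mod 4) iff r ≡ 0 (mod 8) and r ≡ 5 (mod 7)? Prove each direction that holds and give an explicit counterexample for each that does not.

Only the converse holds.

[⇒] This fails: r = 0 gives 0 ≡ 0 (mod 4) but 0 ≡ 0 (mod 7), so the conjunction on the right does not hold.

[⇐] Conversely, if r ≡ 0 (mod 8) and r ≡ 5 (mod 7), then by the Chinese remainder theorem r ≡ 40 (mod 56). Since 40 ≡ 0 (mod 4) and 4 ∣ 56, we get r ≡ 0 (mod 4).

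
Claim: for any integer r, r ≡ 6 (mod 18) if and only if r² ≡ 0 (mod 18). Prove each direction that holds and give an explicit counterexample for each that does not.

[⇒] Suppose r ≡ 6 (mod 18). Write r = 18j + 6. Then (18j + 6)² = 324j² + 216j + 36 = 18(18j² + 12j + 2) + 0, so r² ≡ 0 (mod 18).

[⇐] This fails: take r = 0. Then 0² = 0 ≡ 0 (mod 18), yet 0 ≡ 0 (mod 18), not 6.

The forward direction holds; the converse fails.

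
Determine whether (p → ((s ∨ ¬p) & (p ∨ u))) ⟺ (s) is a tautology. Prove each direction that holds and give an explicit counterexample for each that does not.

Converse. Assume the antecedent. If s is true, p → ((s ∨ ¬p) & (p ∨ u)) reduces to true regardless of the other variables. If s is false, the antecedent cannot hold. Either way p → ((s ∨ ¬p) & (p ∨ u)) holds.

Forward direction. This fails. Under s = F, u = F, p = F, the left side is true but the right side is false.

Only the reverse direction holds.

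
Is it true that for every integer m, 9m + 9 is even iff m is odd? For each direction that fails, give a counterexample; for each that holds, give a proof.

[⇒] Suppose 9m + 9 is even. Since 9 is odd, 9m and m have the same parity, so 9m + 9 ≡ m + 9 (mod 2). As 9 is odd, 9m + 9 is even exactly when m is odd. Thus m is odd.

[⇐] Conversely, suppose m is odd; write m = 2j + 1. Then 9m + 9 = 9·(2j + 1) + 9 = 2·9j + 18, which is even.

The biconditional holds.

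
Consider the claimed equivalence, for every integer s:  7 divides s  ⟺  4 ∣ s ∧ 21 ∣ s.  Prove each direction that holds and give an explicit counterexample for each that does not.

(⟹) This fails: take s = 7. Certainly 7 ∣ 7, but 4 ∤ 7.

(⟸) Suppose 4 ∣ s and 21 ∣ s. Any common multiple of 4 and 21 is a multiple of their lcm; here gcd(4, 21) = 1, so lcm(4, 21) = 4·21 = 84, so 84 ∣ s. Since 7 ∣ 84, it follows that 7 ∣ s.

Only the converse holds.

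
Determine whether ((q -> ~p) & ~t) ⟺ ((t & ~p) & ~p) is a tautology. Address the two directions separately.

Neither direction holds.

(⟹) This fails. Under q = F, p = F, t = F, the left side is true but the right side is false.

(⟸) This fails. Under q = F, p = F, t = T, the left side is false but the right side is true.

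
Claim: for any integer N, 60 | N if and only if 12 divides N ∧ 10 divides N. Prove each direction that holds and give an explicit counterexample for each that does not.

The biconditional holds.

(⇒) If 60 ∣ N, write N = 60q. Since 60 = 5·12, N = 12·(5q), so 12 ∣ N; and since 60 = 6·10, N = 10·(6q), so 10 ∣ N.

(⇐) Suppose 12 ∣ N and 10 ∣ N. Any common multiple of 12 and 10 is a multiple of their lcm; here lcm(12, 10) = 12·10/gcd(12, 10) = 120/2 = 60, so 60 ∣ N.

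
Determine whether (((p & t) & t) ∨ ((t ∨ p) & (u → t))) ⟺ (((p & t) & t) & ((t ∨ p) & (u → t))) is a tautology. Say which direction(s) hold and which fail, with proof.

(→) This fails. Under p = T, t = F, u = F, the left side is true but the right side is false.

(←) Assume the antecedent. If p is true, the antecedent forces (p = T, t = T, u = F) or (p = T, t = T, u = T), and the consequent holds there. If p is false, the antecedent cannot hold. Either way the consequent holds.

(⇒) fails; (⇐) holds.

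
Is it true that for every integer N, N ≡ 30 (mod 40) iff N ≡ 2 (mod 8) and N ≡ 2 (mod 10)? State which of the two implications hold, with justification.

Neither implication holds.

(⇒) This fails: N = 30 gives 30 ≡ 30 (mod 40) but 30 ≡ 6 (mod 8), so the conjunction on the right does not hold.

(⇐) This fails: N = 2 satisfies both congruences on the right (2 ≡ 2 mod 8 and 2 ≡ 2 mod 10) yet 2 ≡ 2 (mod 40), not 30.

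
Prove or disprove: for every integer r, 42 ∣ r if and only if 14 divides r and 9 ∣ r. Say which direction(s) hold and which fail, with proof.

(⇐) Suppose 14 ∣ r and 9 ∣ r. Any common multiple of 14 and 9 is a multiple of their lcm; here gcd(14, 9) = 1, so lcm(14, 9) = 14·9 = 126, so 126 ∣ r. Since 42 ∣ 126, it follows that 42 ∣ r.

(⇒) This fails: take r = 42. Certainly 42 ∣ 42, but 9 ∤ 42.

Only the reverse direction holds.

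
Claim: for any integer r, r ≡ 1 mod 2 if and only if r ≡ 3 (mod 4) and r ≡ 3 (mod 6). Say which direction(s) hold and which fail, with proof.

(⇒) fails; (⇐) holds.

(⇒) This fails: r = 1 gives 1 ≡ 1 (mod 2) but 1 ≡ 1 (mod 4), so the conjunction on the right does not hold.

(⇐) Conversely, if r ≡ 3 (mod 4) and r ≡ 3 (mod 6), then by the Chinese remainder theorem r ≡ 3 (mod 12). Since 3 ≡ 1 (mod 2) and 2 ∣ 12, we get r ≡ 1 (mod 2).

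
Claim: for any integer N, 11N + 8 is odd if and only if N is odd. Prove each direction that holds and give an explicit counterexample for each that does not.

The biconditional holds.

(→) Suppose 11N + 8 is odd. Since 11 is odd, 11N and N have the same parity, so 11N + 8 ≡ N + 8 (mod 2). As 8 is even, 11N + 8 is odd exactly when N is odd. Thus N is odd.

(←) Conversely, suppose N is odd; write N = 2j + 1. Then 11N + 8 = 11·(2j + 1) + 8 = 2·11j + 19, which is odd.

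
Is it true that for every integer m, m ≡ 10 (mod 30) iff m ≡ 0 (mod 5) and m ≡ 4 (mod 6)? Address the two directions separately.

(⟹) Suppose m ≡ 10 (mod 30); write m = 30j + 10. Since 5 ∣ 30, reducing mod 5 gives m ≡ 10 ≡ 0 (mod 5); since 6 ∣ 30, reducing mod 6 gives m ≡ 10 ≡ 4 (mod 6).

(⟸) Conversely, if m ≡ 0 (mod 5) and m ≡ 4 (mod 6), then by the Chinese remainder theorem m ≡ 10 (mod 30). This is exactly m ≡ 10 (mod 30).

The biconditional holds.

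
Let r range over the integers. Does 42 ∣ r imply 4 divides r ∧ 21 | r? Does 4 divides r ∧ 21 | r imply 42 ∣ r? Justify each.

(⇒) fails; (⇐) holds.

(⟹) This fails: take r = 42. Certainly 42 ∣ 42, but 4 ∤ 42.

(⟸) Suppose 4 ∣ r and 21 ∣ r. Any common multiple of 4 and 21 is a multiple of their lcm; here gcd(4, 21) = 1, so lcm(4, 21) = 4·21 = 84, so 84 ∣ r. Since 42 ∣ 84, it follows that 42 ∣ r.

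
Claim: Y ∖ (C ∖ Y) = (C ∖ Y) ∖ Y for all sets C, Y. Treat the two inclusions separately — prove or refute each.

Forward inclusion. This inclusion fails. Take C = ∅, Y = {1}; then 1 ∈ Y ∖ (C ∖ Y) but 1 ∉ (C ∖ Y) ∖ Y.

Reverse inclusion. This inclusion fails. Take C = {1}, Y = ∅; then 1 ∈ (C ∖ Y) ∖ Y but 1 ∉ Y ∖ (C ∖ Y).

Neither inclusion holds.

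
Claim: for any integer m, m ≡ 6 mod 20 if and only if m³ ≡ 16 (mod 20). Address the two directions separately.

(⟹) Suppose m ≡ 6 mod 20. Write m = 20j + 6. Then (20j + 6)³ = 8000j³ + 7200j² + 2160j + 216 = 20(400j³ + 360j² + 108j + 10) + 16, so m³ ≡ 16 (mod 20).

(⟸) This fails: take m = 16. Then 16³ = 4096 ≡ 16 (mod 20), yet 16 ≡ 16 (mod 20), not 6.

Only the forward direction holds.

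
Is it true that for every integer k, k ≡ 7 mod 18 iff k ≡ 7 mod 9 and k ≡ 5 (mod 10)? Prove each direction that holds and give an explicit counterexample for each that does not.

Not equivalent: only (⇐) holds.

(⟹) This fails: k = 7 gives 7 ≡ 7 (mod 18) but 7 ≡ 7 (mod 10), so the conjunction on the right does not hold.

(⟸) Conversely, if k ≡ 7 (mod 9) and k ≡ 5 (mod 10), then by the Chinese remainder theorem k ≡ 25 (mod 90). Since 25 ≡ 7 (mod 18) and 18 ∣ 90, we get k ≡ 7 (mod 18).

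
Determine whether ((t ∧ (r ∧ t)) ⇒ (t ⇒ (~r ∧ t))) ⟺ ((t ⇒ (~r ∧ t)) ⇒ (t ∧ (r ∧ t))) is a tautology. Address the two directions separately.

(⇒) fails and (⇐) fails.

(⇒) This fails. Under t = F, r = F, the left side is true but the right side is false.

(⇐) This fails. Under t = T, r = T, the left side is false but the right side is true.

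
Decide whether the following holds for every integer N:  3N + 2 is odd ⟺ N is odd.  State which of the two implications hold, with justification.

Equivalent; both directions hold.

Forward direction. Suppose 3N + 2 is odd. Since 3 is odd, 3N and N have the same parity, so 3N + 2 ≡ N + 2 (mod 2). As 2 is even, 3N + 2 is odd exactly when N is odd. Thus N is odd.

Converse. Suppose N is odd; write N = 2j + 1. Then 3N + 2 = 3·(2j + 1) + 2 = 2·3j + 5, which is odd.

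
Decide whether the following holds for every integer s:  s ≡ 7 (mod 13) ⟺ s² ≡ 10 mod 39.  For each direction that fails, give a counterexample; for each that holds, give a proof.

(→) This fails: take s = 33. Then 33 ≡ 7 (mod 13), but 33² = 1089 ≡ 36 (mod 39), not 10.

(←) This fails: take s = 19. Then 19² = 361 ≡ 10 (mod 39), yet 19 ≡ 6 (mod 13), not 7.

Both directions fail.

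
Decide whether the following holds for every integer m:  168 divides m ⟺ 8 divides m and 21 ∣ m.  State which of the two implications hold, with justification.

[⇐] Suppose 8 ∣ m and 21 ∣ m. Any common multiple of 8 and 21 is a multiple of their lcm; here gcd(8, 21) = 1, so lcm(8, 21) = 8·21 = 168, so 168 ∣ m.

[⇒] If 168 ∣ m, write m = 168q. Since 168 = 21·8, m = 8·(21q), so 8 ∣ m; and since 168 = 8·21, m = 21·(8q), so 21 ∣ m.

The biconditional holds.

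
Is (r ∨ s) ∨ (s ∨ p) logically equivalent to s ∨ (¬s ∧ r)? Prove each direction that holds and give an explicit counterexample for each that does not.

(⇒) fails; (⇐) holds.

(→) This fails. Under r = F, s = F, p = T, the left side is true but the right side is false.

(←) Assume the antecedent. If r is true, (r ∨ s) ∨ (s ∨ p) reduces to true regardless of the other variables. If r is false, the antecedent forces (r = F, s = T, p = F) or (r = F, s = T, p = T), and (r ∨ s) ∨ (s ∨ p) holds there. Either way (r ∨ s) ∨ (s ∨ p) holds.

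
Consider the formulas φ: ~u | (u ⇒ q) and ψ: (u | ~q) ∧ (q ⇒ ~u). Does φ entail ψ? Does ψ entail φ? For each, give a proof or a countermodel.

(⇒) This fails. Under q = T, u = F, the left side is true but the right side is false.

(⇐) This fails. Under q = F, u = T, the left side is false but the right side is true.

(⇒) fails and (⇐) fails.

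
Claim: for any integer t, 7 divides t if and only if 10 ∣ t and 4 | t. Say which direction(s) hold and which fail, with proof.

[⇒] This fails: take t = 7. Certainly 7 ∣ 7, but 10 ∤ 7.

[⇐] This fails: take t = 20. Both 10 ∣ 20 and 4 ∣ 20, yet 20 is not a multiple of 7 (since 20 = 2·7 + 6), so 7 ∤ 20.

Neither implication holds.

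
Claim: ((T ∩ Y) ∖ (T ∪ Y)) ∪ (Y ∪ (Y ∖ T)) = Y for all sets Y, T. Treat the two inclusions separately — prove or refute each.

Both inclusions hold; the sets are equal.

(⟸) Let x ∈ Y. Then either x ∈ Y and x ∉ T; or x ∈ Y ∩ T. In each case x ∈ ((T ∩ Y) ∖ (T ∪ Y)) ∪ (Y ∪ (Y ∖ T)), so Y ⊆ ((T ∩ Y) ∖ (T ∪ Y)) ∪ (Y ∪ (Y ∖ T)).

(⟹) Let x ∈ ((T ∩ Y) ∖ (T ∪ Y)) ∪ (Y ∪ (Y ∖ T)). Then either x ∈ Y and x ∉ T; or x ∈ Y ∩ T. In each case x ∈ Y, so ((T ∩ Y) ∖ (T ∪ Y)) ∪ (Y ∪ (Y ∖ T)) ⊆ Y.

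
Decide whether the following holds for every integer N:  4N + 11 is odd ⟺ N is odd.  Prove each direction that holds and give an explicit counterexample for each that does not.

Forward direction. This fails: take N = 4. Then 4N + 11 = 27, which is odd, yet N = 4 is even, not odd.

Converse. Suppose N is odd. Since 4 is even, 4N is even for every N, so 4N + 11 has the same parity as 11, which is odd. Hence 4N + 11 is odd.

The forward direction fails; the converse holds.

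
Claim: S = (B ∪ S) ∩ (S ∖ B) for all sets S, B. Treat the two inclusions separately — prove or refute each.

(⊆) fails; (⊇) holds.

(⟸) Let x ∈ (B ∪ S) ∩ (S ∖ B). Then x ∈ S and x ∉ B, from which x ∈ S.

(⟹) This inclusion fails. Take S = {1}, B = {1}; then 1 ∈ S but 1 ∉ (B ∪ S) ∩ (S ∖ B).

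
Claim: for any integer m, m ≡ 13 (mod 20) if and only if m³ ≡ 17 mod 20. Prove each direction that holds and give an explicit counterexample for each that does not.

(⇒) Suppose m ≡ 13 (mod 20). Write m = 20j + 13. Then (20j + 13)³ = 8000j³ + 15600j² + 10140j + 2197 = 20(400j³ + 780j² + 507j + 109) + 17, so m³ ≡ 17 (mod 20).

(⇐) Conversely, suppose m³ ≡ 17 (mod 20). The only residue r in {0, …, 19} with r³ ≡ 17 (mod 20) is r = 13, so m ≡ 13 (mod 20).

Both directions hold; the statement is true.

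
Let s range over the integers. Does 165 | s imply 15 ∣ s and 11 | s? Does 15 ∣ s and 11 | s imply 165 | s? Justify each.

Both implications hold.

(⟹) If 165 ∣ s, write s = 165q. Since 165 = 11·15, s = 15·(11q), so 15 ∣ s; and since 165 = 15·11, s = 11·(15q), so 11 ∣ s.

(⟸) Suppose 15 ∣ s and 11 ∣ s. Any common multiple of 15 and 11 is a multiple of their lcm; here gcd(15, 11) = 1, so lcm(15, 11) = 15·11 = 165, so 165 ∣ s.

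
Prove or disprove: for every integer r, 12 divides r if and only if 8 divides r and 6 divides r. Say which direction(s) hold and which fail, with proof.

Forward direction. This fails: take r = 12. Certainly 12 ∣ 12, but 8 ∤ 12.

Converse. Suppose 8 ∣ r and 6 ∣ r. Any common multiple of 8 and 6 is a multiple of their lcm; here lcm(8, 6) = 8·6/gcd(8, 6) = 48/2 = 24, so 24 ∣ r. Since 12 ∣ 24, it follows that 12 ∣ r.

Not equivalent: only (⇐) holds.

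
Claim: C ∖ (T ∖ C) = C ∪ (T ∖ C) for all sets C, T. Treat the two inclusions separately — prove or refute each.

(⊆) Let x ∈ C ∖ (T ∖ C). Then either x ∈ C and x ∉ T; or x ∈ C ∩ T. In each case x ∈ C ∪ (T ∖ C), so C ∖ (T ∖ C) ⊆ C ∪ (T ∖ C).

(⊇) This inclusion fails. Take C = ∅, T = {1}; then 1 ∈ C ∪ (T ∖ C) but 1 ∉ C ∖ (T ∖ C).

(⊆) holds; (⊇) fails.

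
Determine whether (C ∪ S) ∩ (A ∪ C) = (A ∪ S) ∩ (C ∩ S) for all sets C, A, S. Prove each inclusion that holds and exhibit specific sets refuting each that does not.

Only the reverse inclusion holds.

Forward inclusion. This inclusion fails. Take C = {1}, A = ∅, S = ∅; then 1 ∈ (C ∪ S) ∩ (A ∪ C) but 1 ∉ (A ∪ S) ∩ (C ∩ S).

Reverse inclusion. Let x ∈ (A ∪ S) ∩ (C ∩ S). Then either x ∈ C ∩ S and x ∉ A; or x ∈ C ∩ A ∩ S. In each case x ∈ (C ∪ S) ∩ (A ∪ C), so (A ∪ S) ∩ (C ∩ S) ⊆ (C ∪ S) ∩ (A ∪ C).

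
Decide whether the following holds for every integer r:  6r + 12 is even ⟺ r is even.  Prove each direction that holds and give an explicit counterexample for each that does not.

Forward direction. This fails: take r = 7. Then 6r + 12 = 54, which is even, yet r = 7 is odd, not even.

Converse. Suppose r is even. Since 6 is even, 6r is even for every r, so 6r + 12 has the same parity as 12, which is even. Hence 6r + 12 is even.

Only the reverse direction holds.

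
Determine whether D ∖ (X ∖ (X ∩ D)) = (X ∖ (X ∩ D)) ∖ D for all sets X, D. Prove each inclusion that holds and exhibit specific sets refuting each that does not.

Forward inclusion. This inclusion fails. Take X = ∅, D = {1}; then 1 ∈ D ∖ (X ∖ (X ∩ D)) but 1 ∉ (X ∖ (X ∩ D)) ∖ D.

Reverse inclusion. This inclusion fails. Take X = {1}, D = ∅; then 1 ∈ (X ∖ (X ∩ D)) ∖ D but 1 ∉ D ∖ (X ∖ (X ∩ D)).

Neither inclusion holds.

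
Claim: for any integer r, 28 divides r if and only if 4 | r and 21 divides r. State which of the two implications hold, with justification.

Converse. Suppose 4 ∣ r and 21 ∣ r. Any common multiple of 4 and 21 is a multiple of their lcm; here gcd(4, 21) = 1, so lcm(4, 21) = 4·21 = 84, so 84 ∣ r. Since 28 ∣ 84, it follows that 28 ∣ r.

Forward direction. This fails: take r = 28. Certainly 28 ∣ 28, but 21 ∤ 28.

Only the converse holds.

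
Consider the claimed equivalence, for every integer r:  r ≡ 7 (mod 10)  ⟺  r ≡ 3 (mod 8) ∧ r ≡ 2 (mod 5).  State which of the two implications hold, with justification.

(⟹) This fails: r = 17 gives 17 ≡ 7 (mod 10) but 17 ≡ 1 (mod 8), so the conjunction on the right does not hold.

(⟸) Conversely, if r ≡ 3 (mod 8) and r ≡ 2 (mod 5), then by the Chinese remainder theorem r ≡ 27 (mod 40). Since 27 ≡ 7 (mod 10) and 10 ∣ 40, we get r ≡ 7 (mod 10).

The forward direction fails; the converse holds.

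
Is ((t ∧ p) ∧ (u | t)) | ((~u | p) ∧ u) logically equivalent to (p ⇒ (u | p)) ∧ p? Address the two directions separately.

Only the forward implication holds.

[⇒] Assume the antecedent. If p is true, (p ⇒ (u | p)) ∧ p reduces to true regardless of the other variables. If p is false, the antecedent cannot hold. Either way (p ⇒ (u | p)) ∧ p holds.

[⇐] This fails. Under p = T, t = F, u = F, the left side is false but the right side is true.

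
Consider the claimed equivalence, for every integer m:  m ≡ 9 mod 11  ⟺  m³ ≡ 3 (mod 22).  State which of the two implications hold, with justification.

Only the converse holds.

[⇒] This fails: take m = 20. Then 20 ≡ 9 (mod 11), but 20³ = 8000 ≡ 14 (mod 22), not 3.

[⇐] Conversely, the residues r modulo 22 with r³ ≡ 3 (mod 22) are exactly {9}, and each is ≡ 9 (mod 11).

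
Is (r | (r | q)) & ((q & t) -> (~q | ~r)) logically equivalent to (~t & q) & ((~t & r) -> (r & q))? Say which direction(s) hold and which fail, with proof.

[⇒] This fails. Under t = T, q = T, r = F, the left side is true but the right side is false.

[⇐] Assume the antecedent. If t is true, the antecedent cannot hold. If t is false, the antecedent forces (t = F, q = T, r = F) or (t = F, q = T, r = T), and the consequent holds there. Either way the consequent holds.

Only the converse holds.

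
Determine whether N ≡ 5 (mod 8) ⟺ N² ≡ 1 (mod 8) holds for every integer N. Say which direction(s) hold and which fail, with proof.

(→) Suppose N ≡ 5 (mod 8). Write N = 8j + 5. Then (8j + 5)² = 64j² + 80j + 25 = 8(8j² + 10j + 3) + 1, so N² ≡ 1 (mod 8).

(←) This fails: take N = 1. Then 1² = 1 ≡ 1 (mod 8), yet 1 ≡ 1 (mod 8), not 5.

Only the forward direction holds.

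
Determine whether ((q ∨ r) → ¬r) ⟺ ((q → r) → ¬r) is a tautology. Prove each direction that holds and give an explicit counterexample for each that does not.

Equivalent; both directions hold.

(←) Assume the antecedent. If r is true, the antecedent cannot hold. If r is false, (q ∨ r) → ¬r reduces to true regardless of the other variables. Either way (q ∨ r) → ¬r holds.

(→) Assume the antecedent. If r is true, the antecedent cannot hold. If r is false, (q → r) → ¬r reduces to true regardless of the other variables. Either way (q → r) → ¬r holds.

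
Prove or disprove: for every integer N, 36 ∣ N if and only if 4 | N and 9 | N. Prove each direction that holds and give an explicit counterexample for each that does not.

Equivalent; both directions hold.

(←) Suppose 4 ∣ N and 9 ∣ N. Any common multiple of 4 and 9 is a multiple of their lcm; here gcd(4, 9) = 1, so lcm(4, 9) = 4·9 = 36, so 36 ∣ N.

(→) If 36 ∣ N, write N = 36q. Since 36 = 9·4, N = 4·(9q), so 4 ∣ N; and since 36 = 4·9, N = 9·(4q), so 9 ∣ N.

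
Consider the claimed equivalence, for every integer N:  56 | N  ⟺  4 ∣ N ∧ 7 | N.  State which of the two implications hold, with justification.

The forward direction holds; the converse fails.

(⟸) This fails: take N = 28. Both 4 ∣ 28 and 7 ∣ 28, yet 28 is not a multiple of 56 (since 28 = 0·56 + 28), so 56 ∤ 28.

(⟹) If 56 ∣ N, write N = 56q. Since 56 = 14·4, N = 4·(14q), so 4 ∣ N; and since 56 = 8·7, N = 7·(8q), so 7 ∣ N.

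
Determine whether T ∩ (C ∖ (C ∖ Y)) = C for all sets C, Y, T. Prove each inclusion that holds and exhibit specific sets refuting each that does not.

Reverse inclusion. This inclusion fails. Take C = {1}, Y = ∅, T = ∅; then 1 ∈ C but 1 ∉ T ∩ (C ∖ (C ∖ Y)).

Forward inclusion. Let x ∈ T ∩ (C ∖ (C ∖ Y)). Then x ∈ C ∩ Y ∩ T, from which x ∈ C.

(⊆) holds; (⊇) fails.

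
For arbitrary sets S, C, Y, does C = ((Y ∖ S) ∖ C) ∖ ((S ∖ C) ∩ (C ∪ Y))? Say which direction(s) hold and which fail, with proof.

Neither inclusion holds.

(⊆) This inclusion fails. Take S = ∅, C = {1}, Y = ∅; then 1 ∈ C but 1 ∉ ((Y ∖ S) ∖ C) ∖ ((S ∖ C) ∩ (C ∪ Y)).

(⊇) This inclusion fails. Take S = ∅, C = ∅, Y = {1}; then 1 ∈ ((Y ∖ S) ∖ C) ∖ ((S ∖ C) ∩ (C ∪ Y)) but 1 ∉ C.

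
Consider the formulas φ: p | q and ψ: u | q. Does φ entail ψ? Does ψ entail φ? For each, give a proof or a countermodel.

Both directions fail.

(→) This fails. Under p = T, q = F, u = F, the left side is true but the right side is false.

(←) This fails. Under p = F, q = F, u = T, the left side is false but the right side is true.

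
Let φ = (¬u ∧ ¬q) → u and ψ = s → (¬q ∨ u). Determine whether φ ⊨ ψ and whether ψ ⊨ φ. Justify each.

(→) This fails. Under q = T, u = F, s = T, the left side is true but the right side is false.

(←) This fails. Under q = F, u = F, s = F, the left side is false but the right side is true.

Neither implication holds.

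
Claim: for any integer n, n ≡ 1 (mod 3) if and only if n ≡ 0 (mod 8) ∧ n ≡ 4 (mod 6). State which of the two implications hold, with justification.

(⟸) If n ≡ 0 (mod 8) and n ≡ 4 (mod 6), then by the Chinese remainder theorem n ≡ 16 (mod 24). Since 16 ≡ 1 (mod 3) and 3 ∣ 24, we get n ≡ 1 (mod 3).

(⟹) This fails: n = 1 gives 1 ≡ 1 (mod 3) but 1 ≡ 1 (mod 8), so the conjunction on the right does not hold.

Not equivalent: only (⇐) holds.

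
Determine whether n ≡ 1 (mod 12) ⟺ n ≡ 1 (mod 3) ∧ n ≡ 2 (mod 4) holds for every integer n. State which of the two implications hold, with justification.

(⟹) This fails: n = 1 gives 1 ≡ 1 (mod 12) but 1 ≡ 1 (mod 4), so the conjunction on the right does not hold.

(⟸) This fails: n = 10 satisfies both congruences on the right (10 ≡ 1 mod 3 and 10 ≡ 2 mod 4) yet 10 ≡ 10 (mod 12), not 1.

Both directions fail.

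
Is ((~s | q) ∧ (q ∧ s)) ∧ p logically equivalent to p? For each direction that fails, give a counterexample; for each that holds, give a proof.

(⟹) Assume the antecedent. If p is true, p reduces to true regardless of the other variables. If p is false, the antecedent cannot hold. Either way p holds.

(⟸) This fails. Under p = T, s = F, q = F, the left side is false but the right side is true.

Only the forward implication holds.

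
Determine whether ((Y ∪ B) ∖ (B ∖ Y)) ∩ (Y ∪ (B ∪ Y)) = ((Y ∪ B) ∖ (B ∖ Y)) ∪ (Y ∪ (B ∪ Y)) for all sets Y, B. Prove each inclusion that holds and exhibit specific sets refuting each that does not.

Forward inclusion. Let x ∈ ((Y ∪ B) ∖ (B ∖ Y)) ∩ (Y ∪ (B ∪ Y)). Then either x ∈ Y and x ∉ B; or x ∈ Y ∩ B. In each case x ∈ ((Y ∪ B) ∖ (B ∖ Y)) ∪ (Y ∪ (B ∪ Y)), so ((Y ∪ B) ∖ (B ∖ Y)) ∩ (Y ∪ (B ∪ Y)) ⊆ ((Y ∪ B) ∖ (B ∖ Y)) ∪ (Y ∪ (B ∪ Y)).

Reverse inclusion. This inclusion fails. Take Y = ∅, B = {1}; then 1 ∈ ((Y ∪ B) ∖ (B ∖ Y)) ∪ (Y ∪ (B ∪ Y)) but 1 ∉ ((Y ∪ B) ∖ (B ∖ Y)) ∩ (Y ∪ (B ∪ Y)).

The sets are not equal: only the forward inclusion holds.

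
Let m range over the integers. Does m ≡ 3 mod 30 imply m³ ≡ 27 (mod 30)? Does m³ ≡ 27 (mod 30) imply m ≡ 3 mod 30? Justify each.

Both directions hold; the statement is true.

(⇒) Suppose m ≡ 3 mod 30. Write m = 30j + 3. Then (30j + 3)³ = 27000j³ + 8100j² + 810j + 27 = 30(900j³ + 270j² + 27j) + 27, so m³ ≡ 27 (mod 30).

(⇐) Conversely, suppose m³ ≡ 27 (mod 30). The only residue r in {0, …, 29} with r³ ≡ 27 (mod 30) is r = 3, so m ≡ 3 (mod 30).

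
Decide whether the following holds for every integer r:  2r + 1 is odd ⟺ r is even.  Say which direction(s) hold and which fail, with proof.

Not equivalent: only (⇐) holds.

(⟹) This fails: take r = 5. Then 2r + 1 = 11, which is odd, yet r = 5 is odd, not even.

(⟸) Suppose r is even. Since 2 is even, 2r is even for every r, so 2r + 1 has the same parity as 1, which is odd. Hence 2r + 1 is odd.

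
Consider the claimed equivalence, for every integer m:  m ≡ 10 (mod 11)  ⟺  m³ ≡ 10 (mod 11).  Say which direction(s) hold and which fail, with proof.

Both directions hold; the statement is true.

(⇐) For the converse, argue contrapositively. If m ≢ 10 (mod 11), then m is congruent to one of 0, 1, 2, 3, 4, 5, 6, 7, 8, 9 modulo 11, and these give m³ ≡ 0, 1, 8, 5, 9, 4, 7, 2, 6, 3 respectively — never 10.

(⇒) Suppose m ≡ 10 (mod 11). Write m = 11j + 10. Then (11j + 10)³ = 1331j³ + 3630j² + 3300j + 1000 = 11(121j³ + 330j² + 300j + 90) + 10, so m³ ≡ 10 (mod 11).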